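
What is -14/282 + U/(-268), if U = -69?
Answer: 7853/37788 ≈ 0.20782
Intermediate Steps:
-14/282 + U/(-268) = -14/282 - 69/(-268) = -14*1/282 - 69*(-1/268) = -7/141 + 69/268 = 7853/37788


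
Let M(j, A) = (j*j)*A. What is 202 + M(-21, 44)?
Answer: 19606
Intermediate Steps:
M(j, A) = A*j² (M(j, A) = j²*A = A*j²)
202 + M(-21, 44) = 202 + 44*(-21)² = 202 + 44*441 = 202 + 19404 = 19606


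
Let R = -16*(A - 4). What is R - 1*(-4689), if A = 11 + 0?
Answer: 4577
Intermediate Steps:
A = 11
R = -112 (R = -16*(11 - 4) = -16*7 = -112)
R - 1*(-4689) = -112 - 1*(-4689) = -112 + 4689 = 4577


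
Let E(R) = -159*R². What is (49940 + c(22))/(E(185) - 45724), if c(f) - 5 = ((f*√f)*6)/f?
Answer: -49945/5487499 - 6*√22/5487499 ≈ -0.0091067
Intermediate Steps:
c(f) = 5 + 6*√f (c(f) = 5 + ((f*√f)*6)/f = 5 + (f^(3/2)*6)/f = 5 + (6*f^(3/2))/f = 5 + 6*√f)
(49940 + c(22))/(E(185) - 45724) = (49940 + (5 + 6*√22))/(-159*185² - 45724) = (49945 + 6*√22)/(-159*34225 - 45724) = (49945 + 6*√22)/(-5441775 - 45724) = (49945 + 6*√22)/(-5487499) = (49945 + 6*√22)*(-1/5487499) = -49945/5487499 - 6*√22/5487499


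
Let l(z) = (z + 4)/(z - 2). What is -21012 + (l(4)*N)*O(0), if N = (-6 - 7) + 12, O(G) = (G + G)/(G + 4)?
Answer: -21012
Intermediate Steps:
O(G) = 2*G/(4 + G) (O(G) = (2*G)/(4 + G) = 2*G/(4 + G))
l(z) = (4 + z)/(-2 + z)
N = -1 (N = -13 + 12 = -1)
-21012 + (l(4)*N)*O(0) = -21012 + (((4 + 4)/(-2 + 4))*(-1))*(2*0/(4 + 0)) = -21012 + ((8/2)*(-1))*(2*0/4) = -21012 + (((1/2)*8)*(-1))*(2*0*(1/4)) = -21012 + (4*(-1))*0 = -21012 - 4*0 = -21012 + 0 = -21012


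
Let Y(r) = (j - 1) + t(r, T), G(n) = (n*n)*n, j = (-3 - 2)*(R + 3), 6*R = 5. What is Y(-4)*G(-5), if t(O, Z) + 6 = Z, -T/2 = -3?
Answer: 15125/6 ≈ 2520.8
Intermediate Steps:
R = 5/6 (R = (1/6)*5 = 5/6 ≈ 0.83333)
T = 6 (T = -2*(-3) = 6)
j = -115/6 (j = (-3 - 2)*(5/6 + 3) = -5*23/6 = -115/6 ≈ -19.167)
t(O, Z) = -6 + Z
G(n) = n**3 (G(n) = n**2*n = n**3)
Y(r) = -121/6 (Y(r) = (-115/6 - 1) + (-6 + 6) = -121/6 + 0 = -121/6)
Y(-4)*G(-5) = -121/6*(-5)**3 = -121/6*(-125) = 15125/6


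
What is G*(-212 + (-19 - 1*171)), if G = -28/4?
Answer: 2814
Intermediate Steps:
G = -7 (G = -28*1/4 = -7)
G*(-212 + (-19 - 1*171)) = -7*(-212 + (-19 - 1*171)) = -7*(-212 + (-19 - 171)) = -7*(-212 - 190) = -7*(-402) = 2814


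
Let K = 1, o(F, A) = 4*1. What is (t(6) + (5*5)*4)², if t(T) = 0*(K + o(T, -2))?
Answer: 10000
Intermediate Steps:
o(F, A) = 4
t(T) = 0 (t(T) = 0*(1 + 4) = 0*5 = 0)
(t(6) + (5*5)*4)² = (0 + (5*5)*4)² = (0 + 25*4)² = (0 + 100)² = 100² = 10000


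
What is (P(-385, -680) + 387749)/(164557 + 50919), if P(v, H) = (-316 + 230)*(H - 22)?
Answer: 448121/215476 ≈ 2.0797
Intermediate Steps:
P(v, H) = 1892 - 86*H (P(v, H) = -86*(-22 + H) = 1892 - 86*H)
(P(-385, -680) + 387749)/(164557 + 50919) = ((1892 - 86*(-680)) + 387749)/(164557 + 50919) = ((1892 + 58480) + 387749)/215476 = (60372 + 387749)*(1/215476) = 448121*(1/215476) = 448121/215476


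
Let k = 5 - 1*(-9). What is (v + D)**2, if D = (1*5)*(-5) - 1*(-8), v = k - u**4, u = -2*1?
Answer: 361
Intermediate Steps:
k = 14 (k = 5 + 9 = 14)
u = -2
v = -2 (v = 14 - 1*(-2)**4 = 14 - 1*16 = 14 - 16 = -2)
D = -17 (D = 5*(-5) + 8 = -25 + 8 = -17)
(v + D)**2 = (-2 - 17)**2 = (-19)**2 = 361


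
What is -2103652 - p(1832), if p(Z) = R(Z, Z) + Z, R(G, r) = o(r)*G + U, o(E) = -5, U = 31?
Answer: -2096355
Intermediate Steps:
R(G, r) = 31 - 5*G (R(G, r) = -5*G + 31 = 31 - 5*G)
p(Z) = 31 - 4*Z (p(Z) = (31 - 5*Z) + Z = 31 - 4*Z)
-2103652 - p(1832) = -2103652 - (31 - 4*1832) = -2103652 - (31 - 7328) = -2103652 - 1*(-7297) = -2103652 + 7297 = -2096355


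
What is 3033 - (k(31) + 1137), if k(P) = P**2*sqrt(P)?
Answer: 1896 - 961*sqrt(31) ≈ -3454.6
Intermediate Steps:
k(P) = P**(5/2)
3033 - (k(31) + 1137) = 3033 - (31**(5/2) + 1137) = 3033 - (961*sqrt(31) + 1137) = 3033 - (1137 + 961*sqrt(31)) = 3033 + (-1137 - 961*sqrt(31)) = 1896 - 961*sqrt(31)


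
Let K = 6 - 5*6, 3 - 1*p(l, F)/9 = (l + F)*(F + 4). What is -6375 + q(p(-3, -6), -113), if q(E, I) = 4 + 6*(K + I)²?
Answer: 106243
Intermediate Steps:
p(l, F) = 27 - 9*(4 + F)*(F + l) (p(l, F) = 27 - 9*(l + F)*(F + 4) = 27 - 9*(F + l)*(4 + F) = 27 - 9*(4 + F)*(F + l))
K = -24 (K = 6 - 30 = -24)
q(E, I) = 4 + 6*(-24 + I)²
-6375 + q(p(-3, -6), -113) = -6375 + (4 + 6*(-24 - 113)²) = -6375 + (4 + 6*(-137)²) = -6375 + (4 + 6*18769) = -6375 + (4 + 112614) = -6375 + 112618 = 106243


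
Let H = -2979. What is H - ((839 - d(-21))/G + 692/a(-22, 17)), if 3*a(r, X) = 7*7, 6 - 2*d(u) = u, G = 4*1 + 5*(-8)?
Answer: -10578485/3528 ≈ -2998.4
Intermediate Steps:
G = -36 (G = 4 - 40 = -36)
d(u) = 3 - u/2
a(r, X) = 49/3 (a(r, X) = (7*7)/3 = (⅓)*49 = 49/3)
H - ((839 - d(-21))/G + 692/a(-22, 17)) = -2979 - ((839 - (3 - ½*(-21)))/(-36) + 692/(49/3)) = -2979 - ((839 - (3 + 21/2))*(-1/36) + 692*(3/49)) = -2979 - ((839 - 1*27/2)*(-1/36) + 2076/49) = -2979 - ((839 - 27/2)*(-1/36) + 2076/49) = -2979 - ((1651/2)*(-1/36) + 2076/49) = -2979 - (-1651/72 + 2076/49) = -2979 - 1*68573/3528 = -2979 - 68573/3528 = -10578485/3528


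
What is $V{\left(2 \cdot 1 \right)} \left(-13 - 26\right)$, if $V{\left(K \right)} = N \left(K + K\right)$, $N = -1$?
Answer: $156$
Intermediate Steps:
$V{\left(K \right)} = - 2 K$ ($V{\left(K \right)} = - (K + K) = - 2 K$)
$V{\left(2 \cdot 1 \right)} \left(-13 - 26\right) = - 2 \cdot 2 \cdot 1 \left(-13 - 26\right) = \left(-2\right) 2 \left(-39\right) = \left(-4\right) \left(-39\right) = 156$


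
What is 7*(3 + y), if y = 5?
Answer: 56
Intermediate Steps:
7*(3 + y) = 7*(3 + 5) = 7*8 = 56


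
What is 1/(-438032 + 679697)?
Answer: 1/241665 ≈ 4.1380e-6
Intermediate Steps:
1/(-438032 + 679697) = 1/241665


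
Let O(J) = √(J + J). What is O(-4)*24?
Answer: 48*I*√2 ≈ 67.882*I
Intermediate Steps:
O(J) = √2*√J (O(J) = √(2*J) = √2*√J)
O(-4)*24 = (√2*√(-4))*24 = (√2*(2*I))*24 = (2*I*√2)*24 = 48*I*√2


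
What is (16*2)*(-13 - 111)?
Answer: -3968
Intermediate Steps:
(16*2)*(-13 - 111) = 32*(-124) = -3968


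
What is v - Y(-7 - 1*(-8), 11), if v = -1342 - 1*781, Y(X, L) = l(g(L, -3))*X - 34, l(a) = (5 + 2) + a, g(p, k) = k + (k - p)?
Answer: -2079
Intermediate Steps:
g(p, k) = -p + 2*k
l(a) = 7 + a
Y(X, L) = -34 + X*(1 - L) (Y(X, L) = (7 + (-L + 2*(-3)))*X - 34 = (7 + (-L - 6))*X - 34 = (7 + (-6 - L))*X - 34 = (1 - L)*X - 34 = X*(1 - L) - 34 = -34 + X*(1 - L))
v = -2123 (v = -1342 - 781 = -2123)
v - Y(-7 - 1*(-8), 11) = -2123 - (-34 + (-7 - 1*(-8)) - 1*11*(-7 - 1*(-8))) = -2123 - (-34 + (-7 + 8) - 1*11*(-7 + 8)) = -2123 - (-34 + 1 - 1*11*1) = -2123 - (-34 + 1 - 11) = -2123 - 1*(-44) = -2123 + 44 = -2079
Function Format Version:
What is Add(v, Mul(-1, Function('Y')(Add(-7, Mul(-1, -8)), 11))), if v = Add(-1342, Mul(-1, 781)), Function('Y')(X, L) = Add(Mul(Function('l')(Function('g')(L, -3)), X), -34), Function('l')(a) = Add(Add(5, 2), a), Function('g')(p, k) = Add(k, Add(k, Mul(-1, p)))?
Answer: -2079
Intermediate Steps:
Function('g')(p, k) = Add(Mul(-1, p), Mul(2, k))
Function('l')(a) = Add(7, a)
Function('Y')(X, L) = Add(-34, Mul(X, Add(1, Mul(-1, L)))) (Function('Y')(X, L) = Add(Mul(Add(7, Add(Mul(-1, L), Mul(2, -3))), X), -34) = Add(Mul(Add(7, Add(Mul(-1, L), -6)), X), -34) = Add(Mul(Add(7, Add(-6, Mul(-1, L))), X), -34) = Add(Mul(Add(1, Mul(-1, L)), X), -34) = Add(Mul(X, Add(1, Mul(-1, L))), -34) = Add(-34, Mul(X, Add(1, Mul(-1, L)))))
v = -2123 (v = Add(-1342, -781) = -2123)
Add(v, Mul(-1, Function('Y')(Add(-7, Mul(-1, -8)), 11))) = Add(-2123, Mul(-1, Add(-34, Add(-7, Mul(-1, -8)), Mul(-1, 11, Add(-7, Mul(-1, -8)))))) = Add(-2123, Mul(-1, Add(-34, Add(-7, 8), Mul(-1, 11, Add(-7, 8))))) = Add(-2123, Mul(-1, Add(-34, 1, Mul(-1, 11, 1)))) = Add(-2123, Mul(-1, Add(-34, 1, -11))) = Add(-2123, Mul(-1, -44)) = Add(-2123, 44) = -2079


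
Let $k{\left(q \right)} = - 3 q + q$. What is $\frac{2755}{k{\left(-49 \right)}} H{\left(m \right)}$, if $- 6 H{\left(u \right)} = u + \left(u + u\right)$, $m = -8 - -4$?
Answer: $\frac{2755}{49} \approx 56.224$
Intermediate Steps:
$m = -4$ ($m = -8 + 4 = -4$)
$H{\left(u \right)} = - \frac{u}{2}$ ($H{\left(u \right)} = - \frac{u + \left(u + u\right)}{6} = - \frac{u + 2 u}{6} = - \frac{3 u}{6} = - \frac{u}{2}$)
$k{\left(q \right)} = - 2 q$
$\frac{2755}{k{\left(-49 \right)}} H{\left(m \right)} = \frac{2755}{\left(-2\right) \left(-49\right)} \left(\left(- \frac{1}{2}\right) \left(-4\right)\right) = \frac{2755}{98} \cdot 2 = \frac{2755}{49}$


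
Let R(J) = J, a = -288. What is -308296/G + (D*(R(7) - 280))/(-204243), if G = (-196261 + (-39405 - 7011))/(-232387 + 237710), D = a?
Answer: 8593739930264/1270899449 ≈ 6761.9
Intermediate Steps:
D = -288
G = -242677/5323 (G = (-196261 - 46416)/5323 = -242677*1/5323 = -242677/5323 ≈ -45.590)
-308296/G + (D*(R(7) - 280))/(-204243) = -308296/(-242677/5323) - 288*(7 - 280)/(-204243) = -308296*(-5323/242677) - 288*(-273)*(-1/204243) = 1641059608/242677 + 78624*(-1/204243) = 1641059608/242677 - 2016/5237 = 8593739930264/1270899449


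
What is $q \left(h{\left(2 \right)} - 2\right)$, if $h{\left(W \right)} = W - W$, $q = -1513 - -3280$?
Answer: $-3534$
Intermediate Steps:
$q = 1767$ ($q = -1513 + 3280 = 1767$)
$h{\left(W \right)} = 0$
$q \left(h{\left(2 \right)} - 2\right) = 1767 \left(0 - 2\right) = 1767 \left(-2\right) = -3534$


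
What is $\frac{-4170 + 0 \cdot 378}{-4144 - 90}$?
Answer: $\frac{2085}{2117} \approx 0.98488$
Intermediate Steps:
$\frac{-4170 + 0 \cdot 378}{-4144 - 90} = \frac{-4170 + 0}{-4234} = \left(-4170\right) \left(- \frac{1}{4234}\right) = \frac{2085}{2117}$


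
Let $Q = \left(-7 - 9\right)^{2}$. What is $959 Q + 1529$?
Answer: $247033$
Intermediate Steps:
$Q = 256$ ($Q = \left(-16\right)^{2} = 256$)
$959 Q + 1529 = 959 \cdot 256 + 1529 = 245504 + 1529 = 247033$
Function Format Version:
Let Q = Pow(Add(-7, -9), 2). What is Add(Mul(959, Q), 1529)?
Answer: 247033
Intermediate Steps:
Q = 256 (Q = Pow(-16, 2) = 256)
Add(Mul(959, Q), 1529) = Add(Mul(959, 256), 1529) = Add(245504, 1529) = 247033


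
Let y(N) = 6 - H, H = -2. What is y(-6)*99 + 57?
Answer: 849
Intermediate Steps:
y(N) = 8 (y(N) = 6 - 1*(-2) = 6 + 2 = 8)
y(-6)*99 + 57 = 8*99 + 57 = 792 + 57 = 849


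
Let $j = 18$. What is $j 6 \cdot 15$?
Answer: $1620$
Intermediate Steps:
$j 6 \cdot 15 = 18 \cdot 6 \cdot 15 = 108 \cdot 15 = 1620$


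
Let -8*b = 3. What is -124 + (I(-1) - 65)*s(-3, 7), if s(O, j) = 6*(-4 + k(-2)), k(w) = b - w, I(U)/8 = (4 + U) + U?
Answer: 2297/4 ≈ 574.25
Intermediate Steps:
b = -3/8 (b = -⅛*3 = -3/8 ≈ -0.37500)
I(U) = 32 + 16*U (I(U) = 8*((4 + U) + U) = 8*(4 + 2*U) = 32 + 16*U)
k(w) = -3/8 - w
s(O, j) = -57/4 (s(O, j) = 6*(-4 + (-3/8 - 1*(-2))) = 6*(-4 + (-3/8 + 2)) = 6*(-4 + 13/8) = 6*(-19/8) = -57/4)
-124 + (I(-1) - 65)*s(-3, 7) = -124 + ((32 + 16*(-1)) - 65)*(-57/4) = -124 + ((32 - 16) - 65)*(-57/4) = -124 + (16 - 65)*(-57/4) = -124 - 49*(-57/4) = -124 + 2793/4 = 2297/4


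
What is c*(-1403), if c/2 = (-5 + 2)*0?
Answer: 0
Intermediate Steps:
c = 0 (c = 2*((-5 + 2)*0) = 2*(-3*0) = 2*0 = 0)
c*(-1403) = 0*(-1403) = 0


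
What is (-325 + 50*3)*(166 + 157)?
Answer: -56525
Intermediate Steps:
(-325 + 50*3)*(166 + 157) = (-325 + 150)*323 = -175*323 = -56525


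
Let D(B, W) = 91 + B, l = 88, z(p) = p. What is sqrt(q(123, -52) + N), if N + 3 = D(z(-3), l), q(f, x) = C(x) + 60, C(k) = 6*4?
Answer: 13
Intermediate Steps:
C(k) = 24
q(f, x) = 84 (q(f, x) = 24 + 60 = 84)
N = 85 (N = -3 + (91 - 3) = -3 + 88 = 85)
sqrt(q(123, -52) + N) = sqrt(84 + 85) = sqrt(169) = 13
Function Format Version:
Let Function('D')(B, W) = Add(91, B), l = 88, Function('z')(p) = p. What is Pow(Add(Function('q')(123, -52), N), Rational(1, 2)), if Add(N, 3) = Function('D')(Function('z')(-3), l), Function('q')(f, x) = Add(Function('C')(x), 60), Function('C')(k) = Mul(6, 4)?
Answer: 13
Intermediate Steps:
Function('C')(k) = 24
Function('q')(f, x) = 84 (Function('q')(f, x) = Add(24, 60) = 84)
N = 85 (N = Add(-3, Add(91, -3)) = Add(-3, 88) = 85)
Pow(Add(Function('q')(123, -52), N), Rational(1, 2)) = Pow(Add(84, 85), Rational(1, 2)) = Pow(169, Rational(1, 2)) = 13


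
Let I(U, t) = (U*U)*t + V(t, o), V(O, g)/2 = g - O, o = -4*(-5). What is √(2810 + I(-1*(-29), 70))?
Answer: 2*√15395 ≈ 248.15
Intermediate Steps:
o = 20
V(O, g) = -2*O + 2*g (V(O, g) = 2*(g - O) = -2*O + 2*g)
I(U, t) = 40 - 2*t + t*U² (I(U, t) = (U*U)*t + (-2*t + 2*20) = U²*t + (-2*t + 40) = t*U² + (40 - 2*t) = 40 - 2*t + t*U²)
√(2810 + I(-1*(-29), 70)) = √(2810 + (40 - 2*70 + 70*(-1*(-29))²)) = √(2810 + (40 - 140 + 70*29²)) = √(2810 + (40 - 140 + 70*841)) = √(2810 + (40 - 140 + 58870)) = √(2810 + 58770) = √61580 = 2*√15395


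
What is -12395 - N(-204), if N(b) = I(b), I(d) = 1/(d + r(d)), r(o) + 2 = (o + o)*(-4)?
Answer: -17675271/1426 ≈ -12395.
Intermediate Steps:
r(o) = -2 - 8*o (r(o) = -2 + (o + o)*(-4) = -2 + (2*o)*(-4) = -2 - 8*o)
I(d) = 1/(-2 - 7*d) (I(d) = 1/(d + (-2 - 8*d)) = 1/(-2 - 7*d))
N(b) = -1/(2 + 7*b)
-12395 - N(-204) = -12395 - (-1)/(2 + 7*(-204)) = -12395 - (-1)/(2 - 1428) = -12395 - (-1)/(-1426) = -12395 - (-1)*(-1)/1426 = -12395 - 1*1/1426 = -12395 - 1/1426 = -17675271/1426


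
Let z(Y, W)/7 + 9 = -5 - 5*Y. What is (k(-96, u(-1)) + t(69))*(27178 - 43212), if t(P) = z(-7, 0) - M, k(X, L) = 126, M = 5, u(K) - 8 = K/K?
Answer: -4297112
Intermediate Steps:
z(Y, W) = -98 - 35*Y (z(Y, W) = -63 + 7*(-5 - 5*Y) = -63 + (-35 - 35*Y) = -98 - 35*Y)
u(K) = 9 (u(K) = 8 + K/K = 8 + 1 = 9)
t(P) = 142 (t(P) = (-98 - 35*(-7)) - 1*5 = (-98 + 245) - 5 = 147 - 5 = 142)
(k(-96, u(-1)) + t(69))*(27178 - 43212) = (126 + 142)*(27178 - 43212) = 268*(-16034) = -4297112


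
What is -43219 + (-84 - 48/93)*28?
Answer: -1413149/31 ≈ -45585.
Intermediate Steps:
-43219 + (-84 - 48/93)*28 = -43219 + (-84 - 48*1/93)*28 = -43219 + (-84 - 16/31)*28 = -43219 - 2620/31*28 = -43219 - 73360/31 = -1413149/31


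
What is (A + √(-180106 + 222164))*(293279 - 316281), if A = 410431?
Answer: -9440733862 - 23002*√42058 ≈ -9.4455e+9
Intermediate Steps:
(A + √(-180106 + 222164))*(293279 - 316281) = (410431 + √(-180106 + 222164))*(293279 - 316281) = (410431 + √42058)*(-23002) = -9440733862 - 23002*√42058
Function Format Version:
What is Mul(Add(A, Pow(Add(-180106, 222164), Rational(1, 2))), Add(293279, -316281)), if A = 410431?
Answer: Add(-9440733862, Mul(-23002, Pow(42058, Rational(1, 2)))) ≈ -9.4455e+9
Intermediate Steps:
Mul(Add(A, Pow(Add(-180106, 222164), Rational(1, 2))), Add(293279, -316281)) = Mul(Add(410431, Pow(Add(-180106, 222164), Rational(1, 2))), Add(293279, -316281)) = Mul(Add(410431, Pow(42058, Rational(1, 2))), -23002) = Add(-9440733862, Mul(-23002, Pow(42058, Rational(1, 2))))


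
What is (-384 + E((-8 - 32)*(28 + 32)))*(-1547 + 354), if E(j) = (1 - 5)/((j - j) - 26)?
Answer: 5953070/13 ≈ 4.5793e+5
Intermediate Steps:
E(j) = 2/13 (E(j) = -4/(0 - 26) = -4/(-26) = -4*(-1/26) = 2/13)
(-384 + E((-8 - 32)*(28 + 32)))*(-1547 + 354) = (-384 + 2/13)*(-1547 + 354) = -4990/13*(-1193) = 5953070/13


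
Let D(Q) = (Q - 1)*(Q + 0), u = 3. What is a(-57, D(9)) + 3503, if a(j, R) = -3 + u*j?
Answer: 3329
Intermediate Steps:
D(Q) = Q*(-1 + Q) (D(Q) = (-1 + Q)*Q = Q*(-1 + Q))
a(j, R) = -3 + 3*j
a(-57, D(9)) + 3503 = (-3 + 3*(-57)) + 3503 = (-3 - 171) + 3503 = -174 + 3503 = 3329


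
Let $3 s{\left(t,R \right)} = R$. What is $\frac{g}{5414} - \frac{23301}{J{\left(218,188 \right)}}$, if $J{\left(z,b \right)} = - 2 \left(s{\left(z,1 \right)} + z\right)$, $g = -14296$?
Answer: $\frac{179863541}{3546170} \approx 50.721$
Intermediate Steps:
$s{\left(t,R \right)} = \frac{R}{3}$
$J{\left(z,b \right)} = - \frac{2}{3} - 2 z$ ($J{\left(z,b \right)} = - 2 \left(\frac{1}{3} \cdot 1 + z\right) = - 2 \left(\frac{1}{3} + z\right) = - \frac{2}{3} - 2 z$)
$\frac{g}{5414} - \frac{23301}{J{\left(218,188 \right)}} = - \frac{14296}{5414} - \frac{23301}{- \frac{2}{3} - 436} = \left(-14296\right) \frac{1}{5414} - \frac{23301}{- \frac{2}{3} - 436} = - \frac{7148}{2707} - \frac{23301}{- \frac{1310}{3}} = - \frac{7148}{2707} - - \frac{69903}{1310} = - \frac{7148}{2707} + \frac{69903}{1310} = \frac{179863541}{3546170}$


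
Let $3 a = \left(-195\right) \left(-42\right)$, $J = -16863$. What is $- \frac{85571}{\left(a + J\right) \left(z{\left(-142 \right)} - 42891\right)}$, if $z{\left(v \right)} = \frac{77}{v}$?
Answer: $- \frac{12151082}{86078435667} \approx -0.00014116$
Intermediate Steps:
$a = 2730$ ($a = \frac{\left(-195\right) \left(-42\right)}{3} = \frac{1}{3} \cdot 8190 = 2730$)
$- \frac{85571}{\left(a + J\right) \left(z{\left(-142 \right)} - 42891\right)} = - \frac{85571}{\left(2730 - 16863\right) \left(\frac{77}{-142} - 42891\right)} = - \frac{85571}{\left(-14133\right) \left(77 \left(- \frac{1}{142}\right) - 42891\right)} = - \frac{85571}{\left(-14133\right) \left(- \frac{77}{142} - 42891\right)} = - \frac{85571}{\left(-14133\right) \left(- \frac{6090599}{142}\right)} = - \frac{85571}{\frac{86078435667}{142}} = \left(-85571\right) \frac{142}{86078435667} = - \frac{12151082}{86078435667}$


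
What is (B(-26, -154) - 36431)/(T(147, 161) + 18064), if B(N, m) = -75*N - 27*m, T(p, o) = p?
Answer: -30323/18211 ≈ -1.6651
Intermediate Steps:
(B(-26, -154) - 36431)/(T(147, 161) + 18064) = ((-75*(-26) - 27*(-154)) - 36431)/(147 + 18064) = ((1950 + 4158) - 36431)/18211 = (6108 - 36431)*(1/18211) = -30323*1/18211 = -30323/18211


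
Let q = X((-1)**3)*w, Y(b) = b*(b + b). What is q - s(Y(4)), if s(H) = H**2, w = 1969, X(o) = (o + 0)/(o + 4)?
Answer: -5041/3 ≈ -1680.3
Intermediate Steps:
X(o) = o/(4 + o)
Y(b) = 2*b**2 (Y(b) = b*(2*b) = 2*b**2)
q = -1969/3 (q = ((-1)**3/(4 + (-1)**3))*1969 = -1/(4 - 1)*1969 = -1/3*1969 = -1969/3 ≈ -656.33)
q - s(Y(4)) = -1969/3 - (2*4**2)**2 = -1969/3 - (2*16)**2 = -1969/3 - 1*32**2 = -1969/3 - 1*1024 = -1969/3 - 1024 = -5041/3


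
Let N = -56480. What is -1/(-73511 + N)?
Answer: 1/129991 ≈ 7.6928e-6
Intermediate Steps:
-1/(-73511 + N) = -1/(-73511 - 56480) = -1/(-129991) = -1*(-1/129991) = 1/129991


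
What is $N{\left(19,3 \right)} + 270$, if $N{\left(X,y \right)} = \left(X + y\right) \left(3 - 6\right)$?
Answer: $204$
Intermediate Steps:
$N{\left(X,y \right)} = - 3 X - 3 y$ ($N{\left(X,y \right)} = \left(X + y\right) \left(-3\right) = - 3 X - 3 y$)
$N{\left(19,3 \right)} + 270 = \left(\left(-3\right) 19 - 9\right) + 270 = \left(-57 - 9\right) + 270 = -66 + 270 = 204$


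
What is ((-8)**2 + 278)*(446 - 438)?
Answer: 2736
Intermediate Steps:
((-8)**2 + 278)*(446 - 438) = (64 + 278)*8 = 342*8 = 2736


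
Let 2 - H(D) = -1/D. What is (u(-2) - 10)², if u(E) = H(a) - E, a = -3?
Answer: 361/9 ≈ 40.111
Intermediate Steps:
H(D) = 2 + 1/D (H(D) = 2 - (-1)/D = 2 + 1/D)
u(E) = 5/3 - E (u(E) = (2 + 1/(-3)) - E = (2 - ⅓) - E = 5/3 - E)
(u(-2) - 10)² = ((5/3 - 1*(-2)) - 10)² = ((5/3 + 2) - 10)² = (11/3 - 10)² = (-19/3)² = 361/9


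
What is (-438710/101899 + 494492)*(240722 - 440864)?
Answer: -10084715387426916/101899 ≈ -9.8968e+10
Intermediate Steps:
(-438710/101899 + 494492)*(240722 - 440864) = (-438710*1/101899 + 494492)*(-200142) = (-438710/101899 + 494492)*(-200142) = (50387801598/101899)*(-200142) = -10084715387426916/101899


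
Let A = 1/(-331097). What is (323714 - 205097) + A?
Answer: 39273732848/331097 ≈ 1.1862e+5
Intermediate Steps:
A = -1/331097 ≈ -3.0203e-6
(323714 - 205097) + A = (323714 - 205097) - 1/331097 = 118617 - 1/331097 = 39273732848/331097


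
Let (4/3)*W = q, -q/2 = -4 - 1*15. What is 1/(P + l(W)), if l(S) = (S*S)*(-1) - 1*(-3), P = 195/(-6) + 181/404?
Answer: -202/169943 ≈ -0.0011886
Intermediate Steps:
q = 38 (q = -2*(-4 - 1*15) = -2*(-4 - 15) = -2*(-19) = 38)
W = 57/2 (W = (¾)*38 = 57/2 ≈ 28.500)
P = -12949/404 (P = 195*(-⅙) + 181*(1/404) = -65/2 + 181/404 = -12949/404 ≈ -32.052)
l(S) = 3 - S² (l(S) = S²*(-1) + 3 = -S² + 3 = 3 - S²)
1/(P + l(W)) = 1/(-12949/404 + (3 - (57/2)²)) = 1/(-12949/404 + (3 - 1*3249/4)) = 1/(-12949/404 + (3 - 3249/4)) = 1/(-12949/404 - 3237/4) = 1/(-169943/202) = -202/169943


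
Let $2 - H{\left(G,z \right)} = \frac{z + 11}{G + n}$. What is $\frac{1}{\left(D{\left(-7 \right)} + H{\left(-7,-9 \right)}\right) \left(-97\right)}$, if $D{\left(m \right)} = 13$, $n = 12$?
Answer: $- \frac{5}{7081} \approx -0.00070611$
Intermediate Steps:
$H{\left(G,z \right)} = 2 - \frac{11 + z}{12 + G}$ ($H{\left(G,z \right)} = 2 - \frac{z + 11}{G + 12} = 2 - \frac{11 + z}{12 + G}$)
$\frac{1}{\left(D{\left(-7 \right)} + H{\left(-7,-9 \right)}\right) \left(-97\right)} = \frac{1}{\left(13 + \frac{13 - -9 + 2 \left(-7\right)}{12 - 7}\right) \left(-97\right)} = \frac{1}{\left(13 + \frac{13 + 9 - 14}{5}\right) \left(-97\right)} = \frac{1}{\left(13 + \frac{1}{5} \cdot 8\right) \left(-97\right)} = \frac{1}{\left(13 + \frac{8}{5}\right) \left(-97\right)} = \frac{1}{\frac{73}{5} \left(-97\right)} = \frac{1}{- \frac{7081}{5}} = - \frac{5}{7081}$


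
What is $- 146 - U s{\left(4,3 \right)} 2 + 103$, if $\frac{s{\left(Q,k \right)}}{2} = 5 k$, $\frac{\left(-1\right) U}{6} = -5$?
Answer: $262903$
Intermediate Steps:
$U = 30$ ($U = \left(-6\right) \left(-5\right) = 30$)
$s{\left(Q,k \right)} = 10 k$ ($s{\left(Q,k \right)} = 2 \cdot 5 k = 10 k$)
$- 146 - U s{\left(4,3 \right)} 2 + 103 = - 146 \left(-1\right) 30 \cdot 10 \cdot 3 \cdot 2 + 103 = - 146 \left(-30\right) 30 \cdot 2 + 103 = - 146 \left(\left(-900\right) 2\right) + 103 = \left(-146\right) \left(-1800\right) + 103 = 262800 + 103 = 262903$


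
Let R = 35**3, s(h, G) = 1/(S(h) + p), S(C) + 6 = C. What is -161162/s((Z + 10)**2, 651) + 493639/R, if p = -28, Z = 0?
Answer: -456047675861/42875 ≈ -1.0637e+7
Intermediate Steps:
S(C) = -6 + C
s(h, G) = 1/(-34 + h) (s(h, G) = 1/((-6 + h) - 28) = 1/(-34 + h))
R = 42875
-161162/s((Z + 10)**2, 651) + 493639/R = -(-5479508 + 161162*(0 + 10)**2) + 493639/42875 = -161162/(1/(-34 + 10**2)) + 493639*(1/42875) = -161162/(1/(-34 + 100)) + 493639/42875 = -161162/(1/66) + 493639/42875 = -161162/1/66 + 493639/42875 = -161162*66 + 493639/42875 = -10636692 + 493639/42875 = -456047675861/42875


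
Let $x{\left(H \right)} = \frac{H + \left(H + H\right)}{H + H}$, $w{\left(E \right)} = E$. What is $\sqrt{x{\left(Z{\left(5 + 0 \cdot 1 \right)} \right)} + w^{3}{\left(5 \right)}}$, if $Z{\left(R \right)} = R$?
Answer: $\frac{\sqrt{506}}{2} \approx 11.247$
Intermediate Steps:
$x{\left(H \right)} = \frac{3}{2}$ ($x{\left(H \right)} = \frac{H + 2 H}{2 H} = 3 H \frac{1}{2 H} = \frac{3}{2}$)
$\sqrt{x{\left(Z{\left(5 + 0 \cdot 1 \right)} \right)} + w^{3}{\left(5 \right)}} = \sqrt{\frac{3}{2} + 5^{3}} = \sqrt{\frac{3}{2} + 125} = \sqrt{\frac{253}{2}} = \frac{\sqrt{506}}{2}$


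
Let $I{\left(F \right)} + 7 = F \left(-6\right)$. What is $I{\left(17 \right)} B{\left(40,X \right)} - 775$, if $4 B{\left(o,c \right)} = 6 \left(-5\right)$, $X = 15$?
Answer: $\frac{85}{2} \approx 42.5$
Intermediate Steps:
$I{\left(F \right)} = -7 - 6 F$ ($I{\left(F \right)} = -7 + F \left(-6\right) = -7 - 6 F$)
$B{\left(o,c \right)} = - \frac{15}{2}$ ($B{\left(o,c \right)} = \frac{6 \left(-5\right)}{4} = \frac{1}{4} \left(-30\right) = - \frac{15}{2}$)
$I{\left(17 \right)} B{\left(40,X \right)} - 775 = \left(-7 - 102\right) \left(- \frac{15}{2}\right) - 775 = \left(-109\right) \left(- \frac{15}{2}\right) - 775 = \frac{1635}{2} - 775 = \frac{85}{2}$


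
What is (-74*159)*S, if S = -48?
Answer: 564768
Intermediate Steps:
(-74*159)*S = -74*159*(-48) = -11766*(-48) = 564768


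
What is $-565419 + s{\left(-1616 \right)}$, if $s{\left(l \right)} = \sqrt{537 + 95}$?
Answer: $-565419 + 2 \sqrt{158} \approx -5.6539 \cdot 10^{5}$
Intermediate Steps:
$s{\left(l \right)} = 2 \sqrt{158}$ ($s{\left(l \right)} = \sqrt{632} = 2 \sqrt{158}$)
$-565419 + s{\left(-1616 \right)} = -565419 + 2 \sqrt{158}$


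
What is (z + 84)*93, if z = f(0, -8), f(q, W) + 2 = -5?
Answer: 7161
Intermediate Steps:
f(q, W) = -7 (f(q, W) = -2 - 5 = -7)
z = -7
(z + 84)*93 = (-7 + 84)*93 = 77*93 = 7161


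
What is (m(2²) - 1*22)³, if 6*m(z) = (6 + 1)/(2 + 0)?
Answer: -16974593/1728 ≈ -9823.3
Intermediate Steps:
m(z) = 7/12 (m(z) = ((6 + 1)/(2 + 0))/6 = (7/2)/6 = (7*(½))/6 = (⅙)*(7/2) = 7/12)
(m(2²) - 1*22)³ = (7/12 - 1*22)³ = (7/12 - 22)³ = (-257/12)³ = -16974593/1728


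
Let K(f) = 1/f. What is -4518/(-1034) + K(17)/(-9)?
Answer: 345110/79101 ≈ 4.3629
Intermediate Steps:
-4518/(-1034) + K(17)/(-9) = -4518/(-1034) + 1/(17*(-9)) = -4518*(-1/1034) + (1/17)*(-1/9) = 2259/517 - 1/153 = 345110/79101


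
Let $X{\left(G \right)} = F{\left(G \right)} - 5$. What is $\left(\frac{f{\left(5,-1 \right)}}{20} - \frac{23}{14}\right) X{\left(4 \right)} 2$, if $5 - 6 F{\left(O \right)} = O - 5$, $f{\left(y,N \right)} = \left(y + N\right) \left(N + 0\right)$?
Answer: $\frac{516}{35} \approx 14.743$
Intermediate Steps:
$f{\left(y,N \right)} = N \left(N + y\right)$ ($f{\left(y,N \right)} = \left(N + y\right) N = N \left(N + y\right)$)
$F{\left(O \right)} = \frac{5}{3} - \frac{O}{6}$ ($F{\left(O \right)} = \frac{5}{6} - \frac{O - 5}{6} = \frac{5}{6} - \frac{-5 + O}{6} = \frac{5}{6} - \left(- \frac{5}{6} + \frac{O}{6}\right) = \frac{5}{3} - \frac{O}{6}$)
$X{\left(G \right)} = - \frac{10}{3} - \frac{G}{6}$ ($X{\left(G \right)} = \left(\frac{5}{3} - \frac{G}{6}\right) - 5 = - \frac{10}{3} - \frac{G}{6}$)
$\left(\frac{f{\left(5,-1 \right)}}{20} - \frac{23}{14}\right) X{\left(4 \right)} 2 = \left(\frac{\left(-1\right) \left(-1 + 5\right)}{20} - \frac{23}{14}\right) \left(- \frac{10}{3} - \frac{2}{3}\right) 2 = \left(\left(-1\right) 4 \cdot \frac{1}{20} - \frac{23}{14}\right) \left(- \frac{10}{3} - \frac{2}{3}\right) 2 = \left(\left(-4\right) \frac{1}{20} - \frac{23}{14}\right) \left(-4\right) 2 = \left(- \frac{1}{5} - \frac{23}{14}\right) \left(-4\right) 2 = \left(- \frac{129}{70}\right) \left(-4\right) 2 = \frac{258}{35} \cdot 2 = \frac{516}{35}$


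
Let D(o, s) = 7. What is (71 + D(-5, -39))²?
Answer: 6084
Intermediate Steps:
(71 + D(-5, -39))² = (71 + 7)² = 78² = 6084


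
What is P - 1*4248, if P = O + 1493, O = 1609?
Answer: -1146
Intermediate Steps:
P = 3102 (P = 1609 + 1493 = 3102)
P - 1*4248 = 3102 - 1*4248 = 3102 - 4248 = -1146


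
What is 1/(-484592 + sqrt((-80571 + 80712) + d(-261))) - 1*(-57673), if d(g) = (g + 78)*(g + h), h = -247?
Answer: 13543310988869015/234829313359 - 3*sqrt(10345)/234829313359 ≈ 57673.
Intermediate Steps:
d(g) = (-247 + g)*(78 + g) (d(g) = (g + 78)*(g - 247) = (78 + g)*(-247 + g) = (-247 + g)*(78 + g))
1/(-484592 + sqrt((-80571 + 80712) + d(-261))) - 1*(-57673) = 1/(-484592 + sqrt((-80571 + 80712) + (-19266 + (-261)**2 - 169*(-261)))) - 1*(-57673) = 1/(-484592 + sqrt(141 + (-19266 + 68121 + 44109))) + 57673 = 1/(-484592 + sqrt(141 + 92964)) + 57673 = 1/(-484592 + sqrt(93105)) + 57673 = 1/(-484592 + 3*sqrt(10345)) + 57673 = 57673 + 1/(-484592 + 3*sqrt(10345))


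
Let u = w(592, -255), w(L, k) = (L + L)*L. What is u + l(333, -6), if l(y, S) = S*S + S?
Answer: 700958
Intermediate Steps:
w(L, k) = 2*L² (w(L, k) = (2*L)*L = 2*L²)
l(y, S) = S + S² (l(y, S) = S² + S = S + S²)
u = 700928 (u = 2*592² = 2*350464 = 700928)
u + l(333, -6) = 700928 - 6*(1 - 6) = 700928 - 6*(-5) = 700928 + 30 = 700958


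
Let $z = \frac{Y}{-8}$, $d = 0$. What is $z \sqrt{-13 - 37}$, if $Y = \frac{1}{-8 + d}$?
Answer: $\frac{5 i \sqrt{2}}{64} \approx 0.11049 i$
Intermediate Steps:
$Y = - \frac{1}{8}$ ($Y = \frac{1}{-8 + 0} = \frac{1}{-8} = - \frac{1}{8} \approx -0.125$)
$z = \frac{1}{64}$ ($z = - \frac{1}{8 \left(-8\right)} = \left(- \frac{1}{8}\right) \left(- \frac{1}{8}\right) = \frac{1}{64} \approx 0.015625$)
$z \sqrt{-13 - 37} = \frac{\sqrt{-13 - 37}}{64} = \frac{\sqrt{-50}}{64} = \frac{5 i \sqrt{2}}{64}$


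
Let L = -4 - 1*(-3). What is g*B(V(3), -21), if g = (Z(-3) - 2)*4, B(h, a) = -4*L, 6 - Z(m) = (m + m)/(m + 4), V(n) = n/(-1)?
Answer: 160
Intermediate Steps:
L = -1 (L = -4 + 3 = -1)
V(n) = -n (V(n) = n*(-1) = -n)
Z(m) = 6 - 2*m/(4 + m) (Z(m) = 6 - (m + m)/(m + 4) = 6 - 2*m/(4 + m))
B(h, a) = 4 (B(h, a) = -4*(-1) = 4)
g = 40 (g = (4*(6 - 3)/(4 - 3) - 2)*4 = (4*3/1 - 2)*4 = (4*1*3 - 2)*4 = (12 - 2)*4 = 10*4 = 40)
g*B(V(3), -21) = 40*4 = 160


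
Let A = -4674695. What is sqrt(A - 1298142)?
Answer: I*sqrt(5972837) ≈ 2443.9*I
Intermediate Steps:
sqrt(A - 1298142) = sqrt(-4674695 - 1298142) = sqrt(-5972837) = I*sqrt(5972837)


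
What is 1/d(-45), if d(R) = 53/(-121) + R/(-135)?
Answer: -363/38 ≈ -9.5526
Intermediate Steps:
d(R) = -53/121 - R/135 (d(R) = 53*(-1/121) + R*(-1/135) = -53/121 - R/135)
1/d(-45) = 1/(-53/121 - 1/135*(-45)) = 1/(-53/121 + ⅓) = 1/(-38/363) = -363/38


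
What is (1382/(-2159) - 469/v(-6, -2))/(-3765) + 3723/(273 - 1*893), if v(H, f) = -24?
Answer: -36345851219/6047704440 ≈ -6.0099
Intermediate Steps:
(1382/(-2159) - 469/v(-6, -2))/(-3765) + 3723/(273 - 1*893) = (1382/(-2159) - 469/(-24))/(-3765) + 3723/(273 - 1*893) = (1382*(-1/2159) - 469*(-1/24))*(-1/3765) + 3723/(273 - 893) = (-1382/2159 + 469/24)*(-1/3765) + 3723/(-620) = (979403/51816)*(-1/3765) + 3723*(-1/620) = -979403/195087240 - 3723/620 = -36345851219/6047704440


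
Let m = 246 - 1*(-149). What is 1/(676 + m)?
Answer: 1/1071 ≈ 0.00093371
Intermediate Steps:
m = 395 (m = 246 + 149 = 395)
1/(676 + m) = 1/(676 + 395) = 1/1071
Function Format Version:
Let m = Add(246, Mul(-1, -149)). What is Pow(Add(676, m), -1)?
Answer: Rational(1, 1071) ≈ 0.00093371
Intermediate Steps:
m = 395 (m = Add(246, 149) = 395)
Pow(Add(676, m), -1) = Pow(Add(676, 395), -1) = Pow(1071, -1) = Rational(1, 1071)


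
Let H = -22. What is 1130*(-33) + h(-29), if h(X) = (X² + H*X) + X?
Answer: -35840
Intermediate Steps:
h(X) = X² - 21*X (h(X) = (X² - 22*X) + X = X² - 21*X)
1130*(-33) + h(-29) = 1130*(-33) - 29*(-21 - 29) = -37290 - 29*(-50) = -37290 + 1450 = -35840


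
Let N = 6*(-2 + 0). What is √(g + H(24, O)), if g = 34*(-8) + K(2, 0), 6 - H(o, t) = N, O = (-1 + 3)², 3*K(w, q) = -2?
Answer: 2*I*√573/3 ≈ 15.958*I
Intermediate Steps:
K(w, q) = -⅔ (K(w, q) = (⅓)*(-2) = -⅔)
O = 4 (O = 2² = 4)
N = -12 (N = 6*(-2) = -12)
H(o, t) = 18 (H(o, t) = 6 - 1*(-12) = 6 + 12 = 18)
g = -818/3 (g = 34*(-8) - ⅔ = -272 - ⅔ = -818/3 ≈ -272.67)
√(g + H(24, O)) = √(-818/3 + 18) = √(-764/3) = 2*I*√573/3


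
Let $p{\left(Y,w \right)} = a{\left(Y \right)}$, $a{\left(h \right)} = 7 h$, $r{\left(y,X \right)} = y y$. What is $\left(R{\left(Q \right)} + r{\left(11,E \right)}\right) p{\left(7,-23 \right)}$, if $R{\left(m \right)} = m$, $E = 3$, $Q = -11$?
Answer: $5390$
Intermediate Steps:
$r{\left(y,X \right)} = y^{2}$
$p{\left(Y,w \right)} = 7 Y$
$\left(R{\left(Q \right)} + r{\left(11,E \right)}\right) p{\left(7,-23 \right)} = \left(-11 + 11^{2}\right) 7 \cdot 7 = \left(-11 + 121\right) 49 = 110 \cdot 49 = 5390$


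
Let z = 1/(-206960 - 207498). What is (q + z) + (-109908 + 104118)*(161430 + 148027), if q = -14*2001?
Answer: -742619231308153/414458 ≈ -1.7918e+9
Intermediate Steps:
z = -1/414458 (z = 1/(-414458) = -1/414458 ≈ -2.4128e-6)
q = -28014
(q + z) + (-109908 + 104118)*(161430 + 148027) = (-28014 - 1/414458) + (-109908 + 104118)*(161430 + 148027) = -11610626413/414458 - 5790*309457 = -11610626413/414458 - 1791756030 = -742619231308153/414458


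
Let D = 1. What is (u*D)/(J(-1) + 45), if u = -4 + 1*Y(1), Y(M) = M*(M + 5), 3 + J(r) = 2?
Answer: 1/22 ≈ 0.045455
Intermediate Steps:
J(r) = -1 (J(r) = -3 + 2 = -1)
Y(M) = M*(5 + M)
u = 2 (u = -4 + 1*(1*(5 + 1)) = -4 + 1*(1*6) = -4 + 1*6 = -4 + 6 = 2)
(u*D)/(J(-1) + 45) = (2*1)/(-1 + 45) = 2/44 = 2*(1/44) = 1/22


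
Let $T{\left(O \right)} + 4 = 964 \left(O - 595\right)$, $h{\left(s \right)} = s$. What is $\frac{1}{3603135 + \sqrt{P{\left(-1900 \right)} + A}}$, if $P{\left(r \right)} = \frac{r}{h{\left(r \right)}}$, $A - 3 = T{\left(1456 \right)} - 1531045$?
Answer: $\frac{3603135}{12982582529266} - \frac{i \sqrt{701041}}{12982582529266} \approx 2.7754 \cdot 10^{-7} - 6.4493 \cdot 10^{-11} i$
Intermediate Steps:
$T{\left(O \right)} = -573584 + 964 O$ ($T{\left(O \right)} = -4 + 964 \left(O - 595\right) = -4 + 964 \left(-595 + O\right) = -4 + \left(-573580 + 964 O\right) = -573584 + 964 O$)
$A = -701042$ ($A = 3 + \left(\left(-573584 + 964 \cdot 1456\right) - 1531045\right) = 3 + \left(\left(-573584 + 1403584\right) - 1531045\right) = 3 + \left(830000 - 1531045\right) = 3 - 701045 = -701042$)
$P{\left(r \right)} = 1$ ($P{\left(r \right)} = \frac{r}{r} = 1$)
$\frac{1}{3603135 + \sqrt{P{\left(-1900 \right)} + A}} = \frac{1}{3603135 + \sqrt{1 - 701042}} = \frac{1}{3603135 + \sqrt{-701041}} = \frac{1}{3603135 + i \sqrt{701041}}$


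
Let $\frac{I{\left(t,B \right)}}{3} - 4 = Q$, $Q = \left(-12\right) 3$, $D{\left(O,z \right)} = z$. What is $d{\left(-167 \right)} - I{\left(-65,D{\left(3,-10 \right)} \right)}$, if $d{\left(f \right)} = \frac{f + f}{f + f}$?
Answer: $97$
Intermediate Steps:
$Q = -36$
$I{\left(t,B \right)} = -96$ ($I{\left(t,B \right)} = 12 + 3 \left(-36\right) = 12 - 108 = -96$)
$d{\left(f \right)} = 1$ ($d{\left(f \right)} = \frac{2 f}{2 f} = 2 f \frac{1}{2 f} = 1$)
$d{\left(-167 \right)} - I{\left(-65,D{\left(3,-10 \right)} \right)} = 1 - -96 = 1 + 96 = 97$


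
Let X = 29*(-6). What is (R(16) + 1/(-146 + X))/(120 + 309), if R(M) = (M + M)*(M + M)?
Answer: 29789/12480 ≈ 2.3869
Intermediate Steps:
R(M) = 4*M² (R(M) = (2*M)*(2*M) = 4*M²)
X = -174
(R(16) + 1/(-146 + X))/(120 + 309) = (4*16² + 1/(-146 - 174))/(120 + 309) = (4*256 + 1/(-320))/429 = (1024 - 1/320)*(1/429) = (327679/320)*(1/429) = 29789/12480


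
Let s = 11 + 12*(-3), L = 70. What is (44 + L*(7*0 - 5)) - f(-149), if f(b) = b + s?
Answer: -132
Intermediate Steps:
s = -25 (s = 11 - 36 = -25)
f(b) = -25 + b (f(b) = b - 25 = -25 + b)
(44 + L*(7*0 - 5)) - f(-149) = (44 + 70*(7*0 - 5)) - (-25 - 149) = (44 + 70*(0 - 5)) - 1*(-174) = (44 + 70*(-5)) + 174 = (44 - 350) + 174 = -306 + 174 = -132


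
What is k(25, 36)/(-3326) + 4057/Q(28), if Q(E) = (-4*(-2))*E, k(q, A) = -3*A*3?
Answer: 6783079/372512 ≈ 18.209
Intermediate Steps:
k(q, A) = -9*A
Q(E) = 8*E
k(25, 36)/(-3326) + 4057/Q(28) = -9*36/(-3326) + 4057/((8*28)) = -324*(-1/3326) + 4057/224 = 162/1663 + 4057*(1/224) = 162/1663 + 4057/224 = 6783079/372512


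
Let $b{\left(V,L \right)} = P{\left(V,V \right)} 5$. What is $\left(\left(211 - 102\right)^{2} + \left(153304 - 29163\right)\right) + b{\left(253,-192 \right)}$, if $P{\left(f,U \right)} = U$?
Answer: $137287$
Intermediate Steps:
$b{\left(V,L \right)} = 5 V$ ($b{\left(V,L \right)} = V 5 = 5 V$)
$\left(\left(211 - 102\right)^{2} + \left(153304 - 29163\right)\right) + b{\left(253,-192 \right)} = \left(\left(211 - 102\right)^{2} + \left(153304 - 29163\right)\right) + 5 \cdot 253 = \left(109^{2} + \left(153304 + \left(-80136 + 50973\right)\right)\right) + 1265 = \left(11881 + \left(153304 - 29163\right)\right) + 1265 = \left(11881 + 124141\right) + 1265 = 136022 + 1265 = 137287$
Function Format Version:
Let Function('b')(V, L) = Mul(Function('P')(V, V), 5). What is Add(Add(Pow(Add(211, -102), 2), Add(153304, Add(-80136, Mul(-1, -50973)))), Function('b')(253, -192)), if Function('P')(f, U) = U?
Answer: 137287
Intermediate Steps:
Function('b')(V, L) = Mul(5, V) (Function('b')(V, L) = Mul(V, 5) = Mul(5, V))
Add(Add(Pow(Add(211, -102), 2), Add(153304, Add(-80136, Mul(-1, -50973)))), Function('b')(253, -192)) = Add(Add(Pow(Add(211, -102), 2), Add(153304, Add(-80136, Mul(-1, -50973)))), Mul(5, 253)) = Add(Add(Pow(109, 2), Add(153304, Add(-80136, 50973))), 1265) = Add(Add(11881, Add(153304, -29163)), 1265) = Add(Add(11881, 124141), 1265) = Add(136022, 1265) = 137287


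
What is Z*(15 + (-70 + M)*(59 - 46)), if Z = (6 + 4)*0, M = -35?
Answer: 0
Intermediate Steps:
Z = 0 (Z = 10*0 = 0)
Z*(15 + (-70 + M)*(59 - 46)) = 0*(15 + (-70 - 35)*(59 - 46)) = 0*(15 - 105*13) = 0*(15 - 1365) = 0*(-1350) = 0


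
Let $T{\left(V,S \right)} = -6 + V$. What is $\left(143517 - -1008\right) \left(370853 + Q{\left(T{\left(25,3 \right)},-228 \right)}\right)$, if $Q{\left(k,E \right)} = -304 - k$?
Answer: $53550848250$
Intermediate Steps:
$\left(143517 - -1008\right) \left(370853 + Q{\left(T{\left(25,3 \right)},-228 \right)}\right) = \left(143517 - -1008\right) \left(370853 - 323\right) = \left(143517 + 1008\right) \left(370853 - 323\right) = 144525 \left(370853 - 323\right) = 144525 \cdot 370530 = 53550848250$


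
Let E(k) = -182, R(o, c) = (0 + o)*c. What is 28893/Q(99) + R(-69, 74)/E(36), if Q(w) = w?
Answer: 960670/3003 ≈ 319.90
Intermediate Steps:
R(o, c) = c*o (R(o, c) = o*c = c*o)
28893/Q(99) + R(-69, 74)/E(36) = 28893/99 + (74*(-69))/(-182) = 28893*(1/99) - 5106*(-1/182) = 9631/33 + 2553/91 = 960670/3003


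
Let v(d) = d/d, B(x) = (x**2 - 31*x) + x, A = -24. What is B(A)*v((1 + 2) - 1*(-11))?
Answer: 1296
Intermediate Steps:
B(x) = x**2 - 30*x
v(d) = 1
B(A)*v((1 + 2) - 1*(-11)) = -24*(-30 - 24)*1 = -24*(-54)*1 = 1296*1 = 1296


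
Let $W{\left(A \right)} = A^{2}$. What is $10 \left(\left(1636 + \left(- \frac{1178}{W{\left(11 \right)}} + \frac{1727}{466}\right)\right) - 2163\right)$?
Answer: $- \frac{150277015}{28193} \approx -5330.3$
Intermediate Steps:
$10 \left(\left(1636 + \left(- \frac{1178}{W{\left(11 \right)}} + \frac{1727}{466}\right)\right) - 2163\right) = 10 \left(\left(1636 + \left(- \frac{1178}{11^{2}} + \frac{1727}{466}\right)\right) - 2163\right) = 10 \left(\left(1636 + \left(- \frac{1178}{121} + 1727 \cdot \frac{1}{466}\right)\right) - 2163\right) = 10 \left(\left(1636 + \left(\left(-1178\right) \frac{1}{121} + \frac{1727}{466}\right)\right) - 2163\right) = 10 \left(\left(1636 + \left(- \frac{1178}{121} + \frac{1727}{466}\right)\right) - 2163\right) = 10 \left(\left(1636 - \frac{339981}{56386}\right) - 2163\right) = 10 \left(\frac{91907515}{56386} - 2163\right) = 10 \left(- \frac{30055403}{56386}\right) = - \frac{150277015}{28193}$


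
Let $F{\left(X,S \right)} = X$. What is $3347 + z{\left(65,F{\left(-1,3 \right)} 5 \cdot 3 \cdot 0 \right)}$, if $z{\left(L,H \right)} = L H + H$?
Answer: $3347$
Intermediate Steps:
$z{\left(L,H \right)} = H + H L$ ($z{\left(L,H \right)} = H L + H = H + H L$)
$3347 + z{\left(65,F{\left(-1,3 \right)} 5 \cdot 3 \cdot 0 \right)} = 3347 + \left(-1\right) 5 \cdot 3 \cdot 0 \left(1 + 65\right) = 3347 + \left(-5\right) 0 \cdot 66 = 3347 + 0 \cdot 66 = 3347 + 0 = 3347$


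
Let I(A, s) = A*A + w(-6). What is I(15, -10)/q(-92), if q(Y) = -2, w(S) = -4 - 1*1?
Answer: -110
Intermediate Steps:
w(S) = -5 (w(S) = -4 - 1 = -5)
I(A, s) = -5 + A² (I(A, s) = A*A - 5 = A² - 5 = -5 + A²)
I(15, -10)/q(-92) = (-5 + 15²)/(-2) = (-5 + 225)*(-½) = 220*(-½) = -110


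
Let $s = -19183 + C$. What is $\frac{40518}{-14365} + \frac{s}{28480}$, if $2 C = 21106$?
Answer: $- \frac{127792259}{40911520} \approx -3.1236$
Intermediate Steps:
$C = 10553$ ($C = \frac{1}{2} \cdot 21106 = 10553$)
$s = -8630$ ($s = -19183 + 10553 = -8630$)
$\frac{40518}{-14365} + \frac{s}{28480} = \frac{40518}{-14365} - \frac{8630}{28480} = 40518 \left(- \frac{1}{14365}\right) - \frac{863}{2848} = - \frac{40518}{14365} - \frac{863}{2848} = - \frac{127792259}{40911520}$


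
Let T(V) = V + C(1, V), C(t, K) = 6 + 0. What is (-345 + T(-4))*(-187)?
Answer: 64141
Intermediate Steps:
C(t, K) = 6
T(V) = 6 + V (T(V) = V + 6 = 6 + V)
(-345 + T(-4))*(-187) = (-345 + (6 - 4))*(-187) = (-345 + 2)*(-187) = -343*(-187) = 64141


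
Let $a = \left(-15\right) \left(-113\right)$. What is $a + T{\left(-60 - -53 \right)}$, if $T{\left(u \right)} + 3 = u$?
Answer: $1685$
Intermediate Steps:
$T{\left(u \right)} = -3 + u$
$a = 1695$
$a + T{\left(-60 - -53 \right)} = 1695 - 10 = 1685$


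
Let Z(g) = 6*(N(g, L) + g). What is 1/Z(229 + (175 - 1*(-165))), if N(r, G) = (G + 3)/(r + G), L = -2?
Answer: 189/645248 ≈ 0.00029291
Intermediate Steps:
N(r, G) = (3 + G)/(G + r)
Z(g) = 6*g + 6/(-2 + g) (Z(g) = 6*((3 - 2)/(-2 + g) + g) = 6*(1/(-2 + g) + g) = 6*(g + 1/(-2 + g)) = 6*g + 6/(-2 + g))
1/Z(229 + (175 - 1*(-165))) = 1/(6*(1 + (229 + (175 - 1*(-165)))*(-2 + (229 + (175 - 1*(-165)))))/(-2 + (229 + (175 - 1*(-165))))) = 1/(6*(1 + (229 + (175 + 165))*(-2 + (229 + (175 + 165))))/(-2 + (229 + (175 + 165)))) = 1/(6*(1 + (229 + 340)*(-2 + (229 + 340)))/(-2 + (229 + 340))) = 1/(6*(1 + 569*(-2 + 569))/(-2 + 569)) = 1/(6*(1 + 569*567)/567) = 1/(6*(1/567)*(1 + 322623)) = 1/(6*(1/567)*322624) = 1/(645248/189) = 189/645248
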